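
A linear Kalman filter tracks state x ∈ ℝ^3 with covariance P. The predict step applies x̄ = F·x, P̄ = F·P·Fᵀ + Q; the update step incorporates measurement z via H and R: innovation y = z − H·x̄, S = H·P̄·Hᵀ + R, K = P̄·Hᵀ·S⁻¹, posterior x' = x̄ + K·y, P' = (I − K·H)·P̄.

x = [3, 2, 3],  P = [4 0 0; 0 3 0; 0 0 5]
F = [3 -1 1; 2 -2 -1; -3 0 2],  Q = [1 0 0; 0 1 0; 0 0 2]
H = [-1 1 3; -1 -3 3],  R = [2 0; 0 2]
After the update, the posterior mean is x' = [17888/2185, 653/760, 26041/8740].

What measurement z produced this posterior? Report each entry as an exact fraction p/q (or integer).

x̄ = F·x = [10, -1, -3]
P̄ = F·P·Fᵀ + Q = [45 25 -26; 25 34 -34; -26 -34 58]
S = H·P̄·Hᵀ + R = [505 875; 875 1793]
K = P̄·Hᵀ·S⁻¹ = [-77/4370 -89/874; 731/3040 -149/608; 8347/34960 363/6992]
x' − x̄ = [-3962/2185, 1413/760, 52261/8740] = K·y
y = (KᵀK)⁻¹·Kᵀ·(x' − x̄) = [22, 14]
z = y + H·x̄ = [22, 14] + [-20, -16] = [2, -2]

z = [2, -2]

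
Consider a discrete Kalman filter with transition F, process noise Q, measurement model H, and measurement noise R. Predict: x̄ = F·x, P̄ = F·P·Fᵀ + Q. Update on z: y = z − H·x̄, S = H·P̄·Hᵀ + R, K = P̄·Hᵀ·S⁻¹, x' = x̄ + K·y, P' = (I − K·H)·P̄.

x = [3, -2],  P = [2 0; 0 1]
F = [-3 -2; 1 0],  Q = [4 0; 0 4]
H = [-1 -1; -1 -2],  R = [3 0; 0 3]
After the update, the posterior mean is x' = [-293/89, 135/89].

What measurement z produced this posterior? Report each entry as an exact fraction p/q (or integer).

x̄ = F·x = [-5, 3]
P̄ = F·P·Fᵀ + Q = [26 -6; -6 6]
S = H·P̄·Hᵀ + R = [23 20; 20 29]
K = P̄·Hᵀ·S⁻¹ = [-100/89 26/89; 40/89 -46/89]
x' − x̄ = [152/89, -132/89] = K·y
y = (KᵀK)⁻¹·Kᵀ·(x' − x̄) = [-1, 2]
z = y + H·x̄ = [-1, 2] + [2, -1] = [1, 1]

z = [1, 1]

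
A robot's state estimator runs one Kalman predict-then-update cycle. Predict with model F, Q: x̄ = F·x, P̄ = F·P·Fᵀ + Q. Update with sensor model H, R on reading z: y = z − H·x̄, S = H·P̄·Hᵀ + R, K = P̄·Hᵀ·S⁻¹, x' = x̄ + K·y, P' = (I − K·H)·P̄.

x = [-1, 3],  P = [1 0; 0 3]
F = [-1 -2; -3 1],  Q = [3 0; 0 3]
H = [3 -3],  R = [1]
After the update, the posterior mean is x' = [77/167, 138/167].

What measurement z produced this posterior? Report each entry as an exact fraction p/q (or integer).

x̄ = F·x = [-5, 6]
P̄ = F·P·Fᵀ + Q = [16 -3; -3 15]
S = H·P̄·Hᵀ + R = [334]
K = P̄·Hᵀ·S⁻¹ = [57/334; -27/167]
x' − x̄ = [912/167, -864/167] = K·y
y = (KᵀK)⁻¹·Kᵀ·(x' − x̄) = [32]
z = y + H·x̄ = [32] + [-33] = [-1]

z = [-1]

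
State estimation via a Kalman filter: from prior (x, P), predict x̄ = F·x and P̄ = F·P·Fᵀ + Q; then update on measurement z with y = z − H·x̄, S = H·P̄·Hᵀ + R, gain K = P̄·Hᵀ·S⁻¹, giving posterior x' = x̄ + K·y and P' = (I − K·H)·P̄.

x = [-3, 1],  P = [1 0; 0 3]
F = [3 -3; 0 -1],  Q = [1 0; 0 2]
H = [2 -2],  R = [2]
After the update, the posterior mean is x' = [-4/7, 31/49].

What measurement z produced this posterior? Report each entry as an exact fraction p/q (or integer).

x̄ = F·x = [-12, -1]
P̄ = F·P·Fᵀ + Q = [37 9; 9 5]
S = H·P̄·Hᵀ + R = [98]
K = P̄·Hᵀ·S⁻¹ = [4/7; 4/49]
x' − x̄ = [80/7, 80/49] = K·y
y = (KᵀK)⁻¹·Kᵀ·(x' − x̄) = [20]
z = y + H·x̄ = [20] + [-22] = [-2]

z = [-2]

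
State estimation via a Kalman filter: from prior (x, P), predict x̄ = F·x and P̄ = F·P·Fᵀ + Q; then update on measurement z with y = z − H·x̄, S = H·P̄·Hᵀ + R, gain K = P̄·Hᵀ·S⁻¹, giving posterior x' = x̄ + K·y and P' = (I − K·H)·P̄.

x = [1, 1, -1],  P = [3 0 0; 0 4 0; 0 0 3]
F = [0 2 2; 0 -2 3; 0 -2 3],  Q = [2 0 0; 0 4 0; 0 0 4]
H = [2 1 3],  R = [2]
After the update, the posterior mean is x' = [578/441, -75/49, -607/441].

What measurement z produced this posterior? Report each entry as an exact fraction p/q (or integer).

z = [-3]

x̄ = F·x = [0, -5, -5]
P̄ = F·P·Fᵀ + Q = [30 2 2; 2 47 43; 2 43 47]
S = H·P̄·Hᵀ + R = [882]
K = P̄·Hᵀ·S⁻¹ = [34/441; 10/49; 94/441]
x' − x̄ = [578/441, 170/49, 1598/441] = K·y
y = (KᵀK)⁻¹·Kᵀ·(x' − x̄) = [17]
z = y + H·x̄ = [17] + [-20] = [-3]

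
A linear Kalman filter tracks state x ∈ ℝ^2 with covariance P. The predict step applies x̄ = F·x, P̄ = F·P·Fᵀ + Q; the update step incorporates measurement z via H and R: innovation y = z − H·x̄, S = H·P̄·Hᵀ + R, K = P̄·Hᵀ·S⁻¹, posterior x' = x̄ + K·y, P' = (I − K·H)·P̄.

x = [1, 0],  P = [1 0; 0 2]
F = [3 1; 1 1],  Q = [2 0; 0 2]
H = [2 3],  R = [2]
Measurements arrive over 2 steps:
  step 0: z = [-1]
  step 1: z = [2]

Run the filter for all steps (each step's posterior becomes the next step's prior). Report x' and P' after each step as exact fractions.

step 0: x' = [67/159, -91/159], P' = [386/159 -230/159; -230/159 170/159]
step 1: x' = [5040/4817, -177/4817], P' = [14062/4817 -8310/4817; -8310/4817 5883/4817]

step 0: x̄ = F·x = [3, 1]
step 0: P̄ = F·P·Fᵀ + Q = [13 5; 5 5]
step 0: y = z − H·x̄ = [-10]
step 0: S = H·P̄·Hᵀ + R = [159]
step 0: K = P̄·Hᵀ·S⁻¹ = [41/159; 25/159]
step 0: x' = x̄ + K·y = [67/159, -91/159]
step 0: P' = (I − K·H)·P̄ = [386/159 -230/159; -230/159 170/159]
step 1: x̄ = F·x = [110/159, -8/53]
step 1: P̄ = F·P·Fᵀ + Q = [2582/159 136/53; 136/53 138/53]
step 1: y = z − H·x̄ = [170/159]
step 1: S = H·P̄·Hᵀ + R = [19268/159]
step 1: K = P̄·Hᵀ·S⁻¹ = [1597/4817; 1029/9634]
step 1: x' = x̄ + K·y = [5040/4817, -177/4817]
step 1: P' = (I − K·H)·P̄ = [14062/4817 -8310/4817; -8310/4817 5883/4817]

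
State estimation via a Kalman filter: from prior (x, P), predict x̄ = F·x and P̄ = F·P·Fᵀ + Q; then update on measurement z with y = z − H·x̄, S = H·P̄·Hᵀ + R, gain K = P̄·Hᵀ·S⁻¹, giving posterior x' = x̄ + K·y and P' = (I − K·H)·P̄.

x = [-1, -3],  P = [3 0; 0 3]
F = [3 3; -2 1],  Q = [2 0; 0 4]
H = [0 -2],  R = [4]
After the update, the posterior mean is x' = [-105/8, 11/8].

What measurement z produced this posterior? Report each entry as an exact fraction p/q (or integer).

x̄ = F·x = [-12, -1]
P̄ = F·P·Fᵀ + Q = [56 -9; -9 19]
S = H·P̄·Hᵀ + R = [80]
K = P̄·Hᵀ·S⁻¹ = [9/40; -19/40]
x' − x̄ = [-9/8, 19/8] = K·y
y = (KᵀK)⁻¹·Kᵀ·(x' − x̄) = [-5]
z = y + H·x̄ = [-5] + [2] = [-3]

z = [-3]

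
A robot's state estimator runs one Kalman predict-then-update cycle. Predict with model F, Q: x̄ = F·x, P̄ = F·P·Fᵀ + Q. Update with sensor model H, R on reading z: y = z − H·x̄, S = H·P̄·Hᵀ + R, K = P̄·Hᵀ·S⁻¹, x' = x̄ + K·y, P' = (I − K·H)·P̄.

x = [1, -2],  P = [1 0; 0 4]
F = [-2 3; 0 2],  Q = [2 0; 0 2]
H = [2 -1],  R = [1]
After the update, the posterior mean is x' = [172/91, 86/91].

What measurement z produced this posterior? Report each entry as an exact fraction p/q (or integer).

x̄ = F·x = [-8, -4]
P̄ = F·P·Fᵀ + Q = [42 24; 24 18]
S = H·P̄·Hᵀ + R = [91]
K = P̄·Hᵀ·S⁻¹ = [60/91; 30/91]
x' − x̄ = [900/91, 450/91] = K·y
y = (KᵀK)⁻¹·Kᵀ·(x' − x̄) = [15]
z = y + H·x̄ = [15] + [-12] = [3]

z = [3]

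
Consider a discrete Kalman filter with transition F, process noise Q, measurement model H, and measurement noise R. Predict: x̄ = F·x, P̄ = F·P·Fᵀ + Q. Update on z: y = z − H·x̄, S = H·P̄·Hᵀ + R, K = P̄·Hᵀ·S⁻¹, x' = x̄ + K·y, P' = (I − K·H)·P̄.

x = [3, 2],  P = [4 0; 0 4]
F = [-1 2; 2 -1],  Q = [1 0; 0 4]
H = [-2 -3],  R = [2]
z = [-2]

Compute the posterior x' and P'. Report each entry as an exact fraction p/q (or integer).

x' = [91/55, -4/11]
P' = [1137/55 -152/11; -152/11 104/11]

x̄ = F·x = [1, 4]
P̄ = F·P·Fᵀ + Q = [21 -16; -16 24]
y = z − H·x̄ = [12]
S = H·P̄·Hᵀ + R = [110]
K = P̄·Hᵀ·S⁻¹ = [3/55; -4/11]
x' = x̄ + K·y = [91/55, -4/11]
P' = (I − K·H)·P̄ = [1137/55 -152/11; -152/11 104/11]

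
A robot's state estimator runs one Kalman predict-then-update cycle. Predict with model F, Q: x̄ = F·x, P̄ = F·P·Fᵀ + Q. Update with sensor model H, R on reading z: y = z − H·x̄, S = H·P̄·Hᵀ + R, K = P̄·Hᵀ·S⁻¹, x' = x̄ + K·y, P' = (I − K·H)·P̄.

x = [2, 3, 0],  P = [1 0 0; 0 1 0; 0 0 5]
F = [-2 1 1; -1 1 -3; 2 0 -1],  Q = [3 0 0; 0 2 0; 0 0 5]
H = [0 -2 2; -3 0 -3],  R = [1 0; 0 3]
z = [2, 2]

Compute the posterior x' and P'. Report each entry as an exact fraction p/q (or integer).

x' = [-2574/995, 833/796, 8157/3980]
P' = [11183/995 -2211/199 -11046/995; -2211/199 9193/796 8989/796; -11046/995 8989/796 44913/3980]

x̄ = F·x = [-1, 1, 4]
P̄ = F·P·Fᵀ + Q = [13 -12 -9; -12 49 13; -9 13 14]
y = z − H·x̄ = [-4, 11]
S = H·P̄·Hᵀ + R = [149 -24; -24 84]
K = P̄·Hᵀ·S⁻¹ = [18/995 -137/995; -102/199 -145/796; -16/995 -729/3980]
x' = x̄ + K·y = [-2574/995, 833/796, 8157/3980]
P' = (I − K·H)·P̄ = [11183/995 -2211/199 -11046/995; -2211/199 9193/796 8989/796; -11046/995 8989/796 44913/3980]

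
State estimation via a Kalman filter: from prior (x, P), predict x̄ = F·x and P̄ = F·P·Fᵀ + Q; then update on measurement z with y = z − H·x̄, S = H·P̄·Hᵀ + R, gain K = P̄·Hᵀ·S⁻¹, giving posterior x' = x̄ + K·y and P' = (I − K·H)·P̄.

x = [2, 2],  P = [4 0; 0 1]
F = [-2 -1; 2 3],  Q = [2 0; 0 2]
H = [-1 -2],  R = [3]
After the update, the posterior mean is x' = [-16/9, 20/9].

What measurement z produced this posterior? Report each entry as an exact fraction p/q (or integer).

x̄ = F·x = [-6, 10]
P̄ = F·P·Fᵀ + Q = [19 -19; -19 27]
S = H·P̄·Hᵀ + R = [54]
K = P̄·Hᵀ·S⁻¹ = [19/54; -35/54]
x' − x̄ = [38/9, -70/9] = K·y
y = (KᵀK)⁻¹·Kᵀ·(x' − x̄) = [12]
z = y + H·x̄ = [12] + [-14] = [-2]

z = [-2]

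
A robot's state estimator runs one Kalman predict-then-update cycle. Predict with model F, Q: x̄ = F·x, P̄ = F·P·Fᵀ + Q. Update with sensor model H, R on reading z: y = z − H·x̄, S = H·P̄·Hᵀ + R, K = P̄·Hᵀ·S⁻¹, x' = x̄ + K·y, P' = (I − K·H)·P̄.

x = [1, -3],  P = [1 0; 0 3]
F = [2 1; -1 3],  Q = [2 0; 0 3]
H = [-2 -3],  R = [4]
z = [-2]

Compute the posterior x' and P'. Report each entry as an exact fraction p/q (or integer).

x' = [71/31, -392/403]
P' = [162/31 -104/31; -104/31 1044/403]

x̄ = F·x = [-1, -10]
P̄ = F·P·Fᵀ + Q = [9 7; 7 31]
y = z − H·x̄ = [-34]
S = H·P̄·Hᵀ + R = [403]
K = P̄·Hᵀ·S⁻¹ = [-3/31; -107/403]
x' = x̄ + K·y = [71/31, -392/403]
P' = (I − K·H)·P̄ = [162/31 -104/31; -104/31 1044/403]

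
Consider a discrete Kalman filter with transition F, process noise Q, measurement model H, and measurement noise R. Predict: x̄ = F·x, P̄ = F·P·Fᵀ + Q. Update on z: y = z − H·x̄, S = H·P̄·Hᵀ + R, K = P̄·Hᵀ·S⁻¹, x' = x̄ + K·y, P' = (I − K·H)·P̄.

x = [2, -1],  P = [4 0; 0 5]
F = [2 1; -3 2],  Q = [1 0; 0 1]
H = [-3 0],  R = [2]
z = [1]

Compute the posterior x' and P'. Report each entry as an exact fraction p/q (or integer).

x' = [-3/10, -59/10]
P' = [11/50 -7/50; -7/50 2409/50]

x̄ = F·x = [3, -8]
P̄ = F·P·Fᵀ + Q = [22 -14; -14 57]
y = z − H·x̄ = [10]
S = H·P̄·Hᵀ + R = [200]
K = P̄·Hᵀ·S⁻¹ = [-33/100; 21/100]
x' = x̄ + K·y = [-3/10, -59/10]
P' = (I − K·H)·P̄ = [11/50 -7/50; -7/50 2409/50]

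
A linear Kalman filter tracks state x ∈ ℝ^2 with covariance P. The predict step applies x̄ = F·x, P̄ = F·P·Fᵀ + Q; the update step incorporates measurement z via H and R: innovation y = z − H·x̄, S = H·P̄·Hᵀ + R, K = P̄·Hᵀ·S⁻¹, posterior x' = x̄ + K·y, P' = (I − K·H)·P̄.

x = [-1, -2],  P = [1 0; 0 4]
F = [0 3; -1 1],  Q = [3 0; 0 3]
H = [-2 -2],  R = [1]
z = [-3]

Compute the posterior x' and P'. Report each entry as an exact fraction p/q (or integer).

x' = [8/95, 79/57]
P' = [237/95 -44/19; -44/19 136/57]

x̄ = F·x = [-6, -1]
P̄ = F·P·Fᵀ + Q = [39 12; 12 8]
y = z − H·x̄ = [-17]
S = H·P̄·Hᵀ + R = [285]
K = P̄·Hᵀ·S⁻¹ = [-34/95; -8/57]
x' = x̄ + K·y = [8/95, 79/57]
P' = (I − K·H)·P̄ = [237/95 -44/19; -44/19 136/57]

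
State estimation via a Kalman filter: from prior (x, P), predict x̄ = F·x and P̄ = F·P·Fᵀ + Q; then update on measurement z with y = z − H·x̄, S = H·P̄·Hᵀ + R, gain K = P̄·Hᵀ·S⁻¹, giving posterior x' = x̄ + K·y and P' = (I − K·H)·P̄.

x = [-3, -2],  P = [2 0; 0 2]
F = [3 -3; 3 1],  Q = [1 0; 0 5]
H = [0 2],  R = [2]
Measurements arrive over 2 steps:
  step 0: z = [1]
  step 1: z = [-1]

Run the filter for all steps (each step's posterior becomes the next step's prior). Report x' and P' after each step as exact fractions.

step 0: x' = [41/17, 14/51], P' = [533/17 4/17; 4/17 25/51]
step 1: x' = [-38799/29537, -14360/29537], P' = [412865/29537 14244/29537; 14244/29537 14743/29537]

step 0: x̄ = F·x = [-3, -11]
step 0: P̄ = F·P·Fᵀ + Q = [37 12; 12 25]
step 0: y = z − H·x̄ = [23]
step 0: S = H·P̄·Hᵀ + R = [102]
step 0: K = P̄·Hᵀ·S⁻¹ = [4/17; 25/51]
step 0: x' = x̄ + K·y = [41/17, 14/51]
step 0: P' = (I − K·H)·P̄ = [533/17 4/17; 4/17 25/51]
step 1: x̄ = F·x = [109/17, 383/51]
step 1: P̄ = F·P·Fᵀ + Q = [4817/17 4748/17; 4748/17 14743/51]
step 1: y = z − H·x̄ = [-817/51]
step 1: S = H·P̄·Hᵀ + R = [59074/51]
step 1: K = P̄·Hᵀ·S⁻¹ = [14244/29537; 14743/29537]
step 1: x' = x̄ + K·y = [-38799/29537, -14360/29537]
step 1: P' = (I − K·H)·P̄ = [412865/29537 14244/29537; 14244/29537 14743/29537]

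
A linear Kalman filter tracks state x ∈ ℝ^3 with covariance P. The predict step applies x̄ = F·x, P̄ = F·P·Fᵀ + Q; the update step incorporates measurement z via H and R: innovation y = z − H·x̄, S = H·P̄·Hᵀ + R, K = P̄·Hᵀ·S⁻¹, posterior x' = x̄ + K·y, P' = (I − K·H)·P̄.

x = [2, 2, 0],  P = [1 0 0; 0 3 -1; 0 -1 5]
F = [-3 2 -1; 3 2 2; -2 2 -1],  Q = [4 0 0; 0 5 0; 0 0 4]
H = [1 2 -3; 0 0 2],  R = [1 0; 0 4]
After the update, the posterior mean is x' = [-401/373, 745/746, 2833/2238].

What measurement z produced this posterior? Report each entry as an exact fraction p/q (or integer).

z = [-3, 2]

x̄ = F·x = [-2, 10, 0]
P̄ = F·P·Fᵀ + Q = [34 -9 27; -9 38 -6; 27 -6 29]
S = H·P̄·Hᵀ + R = [322 -144; -144 120]
K = P̄·Hᵀ·S⁻¹ = [-1/746 669/1492; 353/746 349/746; -6/373 2077/4476]
x' − x̄ = [345/373, -6715/746, 2833/2238] = K·y
y = (KᵀK)⁻¹·Kᵀ·(x' − x̄) = [-21, 2]
z = y + H·x̄ = [-21, 2] + [18, 0] = [-3, 2]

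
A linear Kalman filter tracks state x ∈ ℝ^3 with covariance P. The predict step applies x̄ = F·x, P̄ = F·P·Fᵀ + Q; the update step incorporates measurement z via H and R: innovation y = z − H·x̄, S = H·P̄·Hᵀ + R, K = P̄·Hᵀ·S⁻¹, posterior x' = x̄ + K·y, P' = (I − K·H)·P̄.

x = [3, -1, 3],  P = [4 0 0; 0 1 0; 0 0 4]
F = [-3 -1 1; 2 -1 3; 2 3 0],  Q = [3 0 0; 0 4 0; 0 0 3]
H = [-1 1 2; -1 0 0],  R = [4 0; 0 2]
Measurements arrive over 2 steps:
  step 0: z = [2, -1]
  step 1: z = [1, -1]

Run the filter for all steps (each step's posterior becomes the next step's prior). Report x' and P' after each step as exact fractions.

step 0: x' = [7135/6473, 60585/6473, -19260/6473], P' = [11350/6473 11714/6473 -618/6473; 11714/6473 139638/6473 -57712/6473; -618/6473 -57712/6473 31493/6473]
step 1: x' = [12414077/14829511, -111926666/44488533, 33488083/14829511], P' = [21553762/14829511 33204042/14829511 -8024728/14829511; 33204042/14829511 3008391934/44488533 -482255734/14829511; -8024728/14829511 -482255734/14829511 248914687/14829511]

step 0: x̄ = F·x = [-5, 16, 3]
step 0: P̄ = F·P·Fᵀ + Q = [44 -11 -27; -11 57 13; -27 13 28]
step 0: y = z − H·x̄ = [-25, -6]
step 0: S = H·P̄·Hᵀ + R = [399 109; 109 46]
step 0: K = P̄·Hᵀ·S⁻¹ = [-218/6473 -5675/6473; 3125/6473 -5857/6473; 1473/6473 309/6473]
step 0: x' = x̄ + K·y = [7135/6473, 60585/6473, -19260/6473]
step 0: P' = (I − K·H)·P̄ = [11350/6473 11714/6473 -618/6473; 11714/6473 139638/6473 -57712/6473; -618/6473 -57712/6473 31493/6473]
step 1: x̄ = F·x = [-101250/6473, -104095/6473, 196025/6473]
step 1: P̄ = F·P·Fᵀ + Q = [482116/6473 412905/6473 -790240/6473; 412905/6473 786367/6473 -849774/6473; -790240/6473 -849774/6473 1462129/6473]
step 1: y = z − H·x̄ = [-382732/6473, -107723/6473]
step 1: S = H·P̄·Hᵀ + R = [6078945/6473 1649691/6473; 1649691/6473 495062/6473]
step 1: K = P̄·Hᵀ·S⁻¹ = [-1099794/14829511 -10776881/14829511; 3811351/44488533 -16602021/14829511; 5899592/14829511 4012364/14829511]
step 1: x' = x̄ + K·y = [12414077/14829511, -111926666/44488533, 33488083/14829511]
step 1: P' = (I − K·H)·P̄ = [21553762/14829511 33204042/14829511 -8024728/14829511; 33204042/14829511 3008391934/44488533 -482255734/14829511; -8024728/14829511 -482255734/14829511 248914687/14829511]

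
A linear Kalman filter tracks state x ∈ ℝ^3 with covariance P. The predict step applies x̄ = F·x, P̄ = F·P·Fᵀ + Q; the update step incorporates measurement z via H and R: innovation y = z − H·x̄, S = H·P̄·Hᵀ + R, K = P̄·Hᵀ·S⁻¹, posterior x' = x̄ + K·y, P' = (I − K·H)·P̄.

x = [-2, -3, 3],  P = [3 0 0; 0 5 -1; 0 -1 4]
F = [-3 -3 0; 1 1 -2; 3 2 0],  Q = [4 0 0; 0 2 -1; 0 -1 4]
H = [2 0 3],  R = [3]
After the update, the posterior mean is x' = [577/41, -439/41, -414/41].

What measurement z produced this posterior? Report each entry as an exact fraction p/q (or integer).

z = [-2]

x̄ = F·x = [15, -11, -12]
P̄ = F·P·Fᵀ + Q = [76 -30 -57; -30 30 22; -57 22 51]
S = H·P̄·Hᵀ + R = [82]
K = P̄·Hᵀ·S⁻¹ = [-19/82; 3/41; 39/82]
x' − x̄ = [-38/41, 12/41, 78/41] = K·y
y = (KᵀK)⁻¹·Kᵀ·(x' − x̄) = [4]
z = y + H·x̄ = [4] + [-6] = [-2]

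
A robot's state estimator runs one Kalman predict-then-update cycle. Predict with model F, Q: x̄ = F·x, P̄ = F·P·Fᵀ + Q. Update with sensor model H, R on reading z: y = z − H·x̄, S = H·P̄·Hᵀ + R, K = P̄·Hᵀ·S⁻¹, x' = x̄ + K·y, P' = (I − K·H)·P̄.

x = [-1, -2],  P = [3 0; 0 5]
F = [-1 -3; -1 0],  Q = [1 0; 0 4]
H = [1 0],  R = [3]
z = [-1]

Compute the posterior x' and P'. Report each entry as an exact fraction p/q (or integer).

x̄ = F·x = [7, 1]
P̄ = F·P·Fᵀ + Q = [49 3; 3 7]
y = z − H·x̄ = [-8]
S = H·P̄·Hᵀ + R = [52]
K = P̄·Hᵀ·S⁻¹ = [49/52; 3/52]
x' = x̄ + K·y = [-7/13, 7/13]
P' = (I − K·H)·P̄ = [147/52 9/52; 9/52 355/52]

x' = [-7/13, 7/13]
P' = [147/52 9/52; 9/52 355/52]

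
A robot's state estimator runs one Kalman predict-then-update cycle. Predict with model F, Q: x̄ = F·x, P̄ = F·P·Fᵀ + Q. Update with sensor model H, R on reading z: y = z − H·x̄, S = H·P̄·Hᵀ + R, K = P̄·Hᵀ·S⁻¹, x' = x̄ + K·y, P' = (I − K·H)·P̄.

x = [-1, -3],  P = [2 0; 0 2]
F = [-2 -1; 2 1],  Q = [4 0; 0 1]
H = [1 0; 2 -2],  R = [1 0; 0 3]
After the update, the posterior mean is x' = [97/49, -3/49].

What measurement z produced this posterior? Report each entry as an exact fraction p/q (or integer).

x̄ = F·x = [5, -5]
P̄ = F·P·Fᵀ + Q = [14 -10; -10 11]
S = H·P̄·Hᵀ + R = [15 48; 48 183]
K = P̄·Hᵀ·S⁻¹ = [86/147 16/147; 62/147 -50/147]
x' − x̄ = [-148/49, 242/49] = K·y
y = (KᵀK)⁻¹·Kᵀ·(x' − x̄) = [-2, -17]
z = y + H·x̄ = [-2, -17] + [5, 20] = [3, 3]

z = [3, 3]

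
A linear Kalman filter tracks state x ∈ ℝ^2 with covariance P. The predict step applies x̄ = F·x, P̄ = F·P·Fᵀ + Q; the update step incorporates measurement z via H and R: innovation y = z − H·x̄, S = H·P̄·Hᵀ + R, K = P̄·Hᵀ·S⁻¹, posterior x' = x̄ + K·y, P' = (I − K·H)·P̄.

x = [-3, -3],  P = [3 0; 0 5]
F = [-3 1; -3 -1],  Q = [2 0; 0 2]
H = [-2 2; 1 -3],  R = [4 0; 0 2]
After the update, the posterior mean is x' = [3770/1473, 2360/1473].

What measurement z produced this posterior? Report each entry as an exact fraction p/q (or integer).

x̄ = F·x = [6, 12]
P̄ = F·P·Fᵀ + Q = [34 22; 22 34]
S = H·P̄·Hᵀ + R = [100 -96; -96 210]
K = P̄·Hᵀ·S⁻¹ = [-338/491 -688/1473; -110/491 -712/1473]
x' − x̄ = [-5068/1473, -15316/1473] = K·y
y = (KᵀK)⁻¹·Kᵀ·(x' − x̄) = [-14, 28]
z = y + H·x̄ = [-14, 28] + [12, -30] = [-2, -2]

z = [-2, -2]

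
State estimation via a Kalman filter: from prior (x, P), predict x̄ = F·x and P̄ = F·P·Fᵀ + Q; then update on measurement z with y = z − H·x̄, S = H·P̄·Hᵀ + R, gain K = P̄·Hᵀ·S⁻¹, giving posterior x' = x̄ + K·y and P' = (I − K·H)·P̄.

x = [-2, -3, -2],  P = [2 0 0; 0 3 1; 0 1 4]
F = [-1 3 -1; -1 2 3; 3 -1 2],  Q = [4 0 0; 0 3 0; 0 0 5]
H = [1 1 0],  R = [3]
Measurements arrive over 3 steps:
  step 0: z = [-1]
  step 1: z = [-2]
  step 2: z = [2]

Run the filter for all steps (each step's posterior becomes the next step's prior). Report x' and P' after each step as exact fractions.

step 0: x̄ = F·x = [-5, -10, -7]
step 0: P̄ = F·P·Fᵀ + Q = [31 15 -16; 15 65 13; -16 13 38]
step 0: y = z − H·x̄ = [14]
step 0: S = H·P̄·Hᵀ + R = [129]
step 0: K = P̄·Hᵀ·S⁻¹ = [46/129; 80/129; -1/43]
step 0: x' = x̄ + K·y = [-1/129, -170/129, -315/43]
step 0: P' = (I − K·H)·P̄ = [1883/129 -1745/129 -642/43; -1745/129 1985/129 639/43; -642/43 639/43 1631/43]
step 1: x̄ = F·x = [436/129, -1058/43, -1723/129]
step 1: P̄ = F·P·Fᵀ + Q = [20273/129 8370/43 -15791/129; 8370/43 31929/43 -1347/43; -15791/129 -1347/43 18839/129]
step 1: y = z − H·x̄ = [2480/129]
step 1: S = H·P̄·Hᵀ + R = [166667/129]
step 1: K = P̄·Hᵀ·S⁻¹ = [45383/166667; 120897/166667; -19832/166667]
step 1: x' = x̄ + K·y = [1435788/166667, -1776562/166667, -2607369/166667]
step 1: P' = (I − K·H)·P̄ = [10226538/166667 -10090389/166667 -13424829/166667; -10090389/166667 10453080/166667 13365333/166667; -13424829/166667 13365333/166667 21290941/166667]
step 2: x̄ = F·x = [-4158105/166667, -12811019/166667, 869188/166667]
step 2: P̄ = F·P·Fᵀ + Q = [79762545/166667 179931129/166667 -44843150/166667; 179931129/166667 525451854/166667 -75081321/166667; -44843150/166667 -75081321/166667 34472075/166667]
step 2: y = z − H·x̄ = [17302458/166667]
step 2: S = H·P̄·Hᵀ + R = [965576658/166667]
step 2: K = P̄·Hᵀ·S⁻¹ = [43282279/160929443; 235127661/321858886; -119924471/965576658]
step 2: x' = x̄ + K·y = [478368801/160929443, -165161144/160929443, -1235718007/160929443]
step 2: P' = (I − K·H)·P̄ = [9576028167/160929443 -9446181330/160929443 -12155848123/160929443; -9446181330/160929443 19597745643/321858886 24191771775/321858886; -12155848123/160929443 24191771775/321858886 113421086527/965576658]

step 0: x' = [-1/129, -170/129, -315/43], P' = [1883/129 -1745/129 -642/43; -1745/129 1985/129 639/43; -642/43 639/43 1631/43]
step 1: x' = [1435788/166667, -1776562/166667, -2607369/166667], P' = [10226538/166667 -10090389/166667 -13424829/166667; -10090389/166667 10453080/166667 13365333/166667; -13424829/166667 13365333/166667 21290941/166667]
step 2: x' = [478368801/160929443, -165161144/160929443, -1235718007/160929443], P' = [9576028167/160929443 -9446181330/160929443 -12155848123/160929443; -9446181330/160929443 19597745643/321858886 24191771775/321858886; -12155848123/160929443 24191771775/321858886 113421086527/965576658]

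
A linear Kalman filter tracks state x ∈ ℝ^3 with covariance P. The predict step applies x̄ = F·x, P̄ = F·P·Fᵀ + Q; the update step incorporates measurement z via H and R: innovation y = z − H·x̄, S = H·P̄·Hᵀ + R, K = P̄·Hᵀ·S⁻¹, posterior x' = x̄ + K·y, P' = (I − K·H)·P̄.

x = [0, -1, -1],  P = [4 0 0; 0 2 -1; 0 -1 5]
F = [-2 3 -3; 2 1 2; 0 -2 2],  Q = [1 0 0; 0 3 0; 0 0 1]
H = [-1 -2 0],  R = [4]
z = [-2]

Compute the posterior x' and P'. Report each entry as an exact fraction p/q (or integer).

x' = [16/13, 7/39, -24/13]
P' = [1250/13 -621/13 -666/13; -621/13 1925/78 327/13; -666/13 327/13 427/13]

x̄ = F·x = [0, -3, 0]
P̄ = F·P·Fᵀ + Q = [98 -43 -54; -43 37 18; -54 18 37]
y = z − H·x̄ = [-8]
S = H·P̄·Hᵀ + R = [78]
K = P̄·Hᵀ·S⁻¹ = [-2/13; -31/78; 3/13]
x' = x̄ + K·y = [16/13, 7/39, -24/13]
P' = (I − K·H)·P̄ = [1250/13 -621/13 -666/13; -621/13 1925/78 327/13; -666/13 327/13 427/13]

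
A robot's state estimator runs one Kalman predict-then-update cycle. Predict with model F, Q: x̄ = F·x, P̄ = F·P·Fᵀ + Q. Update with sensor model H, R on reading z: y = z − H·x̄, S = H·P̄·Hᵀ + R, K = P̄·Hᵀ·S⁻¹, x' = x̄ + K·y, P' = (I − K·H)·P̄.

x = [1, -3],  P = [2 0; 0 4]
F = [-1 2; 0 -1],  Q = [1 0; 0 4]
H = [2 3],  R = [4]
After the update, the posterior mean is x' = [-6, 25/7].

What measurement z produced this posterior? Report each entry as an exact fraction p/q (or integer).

z = [-1]

x̄ = F·x = [-7, 3]
P̄ = F·P·Fᵀ + Q = [19 -8; -8 8]
S = H·P̄·Hᵀ + R = [56]
K = P̄·Hᵀ·S⁻¹ = [1/4; 1/7]
x' − x̄ = [1, 4/7] = K·y
y = (KᵀK)⁻¹·Kᵀ·(x' − x̄) = [4]
z = y + H·x̄ = [4] + [-5] = [-1]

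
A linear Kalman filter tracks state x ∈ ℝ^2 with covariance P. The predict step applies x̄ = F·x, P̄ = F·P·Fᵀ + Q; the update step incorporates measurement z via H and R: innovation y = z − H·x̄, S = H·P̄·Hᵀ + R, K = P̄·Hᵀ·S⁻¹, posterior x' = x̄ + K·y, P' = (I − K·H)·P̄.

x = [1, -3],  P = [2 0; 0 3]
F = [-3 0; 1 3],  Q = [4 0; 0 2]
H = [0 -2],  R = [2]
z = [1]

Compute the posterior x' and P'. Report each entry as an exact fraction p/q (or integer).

x̄ = F·x = [-3, -8]
P̄ = F·P·Fᵀ + Q = [22 -6; -6 31]
y = z − H·x̄ = [-15]
S = H·P̄·Hᵀ + R = [126]
K = P̄·Hᵀ·S⁻¹ = [2/21; -31/63]
x' = x̄ + K·y = [-31/7, -13/21]
P' = (I − K·H)·P̄ = [146/7 -2/21; -2/21 31/63]

x' = [-31/7, -13/21]
P' = [146/7 -2/21; -2/21 31/63]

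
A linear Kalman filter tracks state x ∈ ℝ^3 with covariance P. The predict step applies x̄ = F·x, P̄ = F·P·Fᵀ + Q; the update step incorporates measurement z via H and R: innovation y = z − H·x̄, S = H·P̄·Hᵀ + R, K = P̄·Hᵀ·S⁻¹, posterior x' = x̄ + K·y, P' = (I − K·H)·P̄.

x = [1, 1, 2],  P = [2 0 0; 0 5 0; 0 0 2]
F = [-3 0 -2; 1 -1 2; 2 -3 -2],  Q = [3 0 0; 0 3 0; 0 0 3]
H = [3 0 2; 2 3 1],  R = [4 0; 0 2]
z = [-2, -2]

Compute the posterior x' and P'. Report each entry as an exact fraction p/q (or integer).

x̄ = F·x = [-7, 4, -5]
P̄ = F·P·Fᵀ + Q = [29 -14 -4; -14 18 11; -4 11 64]
y = z − H·x̄ = [29, 5]
S = H·P̄·Hᵀ + R = [473 214; 214 226]
K = P̄·Hᵀ·S⁻¹ = [7643/30551 -5615/30551; -6219/30551 21781/61102; 3585/30551 17273/61102]
x' = x̄ + K·y = [-20285/30551, -7389/61102, -11215/61102]
P' = (I − K·H)·P̄ = [349562/30551 -67099/30551 -509057/30551; -67099/30551 45179/61102 176421/61102; -509057/30551 176421/61102 1541511/61102]

x' = [-20285/30551, -7389/61102, -11215/61102]
P' = [349562/30551 -67099/30551 -509057/30551; -67099/30551 45179/61102 176421/61102; -509057/30551 176421/61102 1541511/61102]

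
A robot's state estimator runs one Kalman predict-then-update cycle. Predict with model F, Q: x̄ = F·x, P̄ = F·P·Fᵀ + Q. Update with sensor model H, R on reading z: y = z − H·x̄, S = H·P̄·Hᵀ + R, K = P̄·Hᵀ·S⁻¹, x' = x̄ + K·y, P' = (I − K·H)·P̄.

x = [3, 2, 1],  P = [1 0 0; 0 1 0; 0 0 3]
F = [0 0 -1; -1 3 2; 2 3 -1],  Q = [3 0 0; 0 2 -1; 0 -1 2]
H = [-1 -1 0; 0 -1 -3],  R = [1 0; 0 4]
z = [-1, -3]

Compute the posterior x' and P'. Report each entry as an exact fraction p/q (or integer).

x' = [-4633/2881, 7139/2881, 1280/2881]
P' = [17115/2881 -17196/2881 5808/2881; -17196/2881 19968/2881 -6696/2881; 5808/2881 -6696/2881 3492/2881]

x̄ = F·x = [-1, 5, 11]
P̄ = F·P·Fᵀ + Q = [6 -6 3; -6 24 0; 3 0 18]
y = z − H·x̄ = [3, 35]
S = H·P̄·Hᵀ + R = [19 27; 27 190]
K = P̄·Hᵀ·S⁻¹ = [81/2881 -57/2881; -2772/2881 30/2881; 888/2881 -945/2881]
x' = x̄ + K·y = [-4633/2881, 7139/2881, 1280/2881]
P' = (I − K·H)·P̄ = [17115/2881 -17196/2881 5808/2881; -17196/2881 19968/2881 -6696/2881; 5808/2881 -6696/2881 3492/2881]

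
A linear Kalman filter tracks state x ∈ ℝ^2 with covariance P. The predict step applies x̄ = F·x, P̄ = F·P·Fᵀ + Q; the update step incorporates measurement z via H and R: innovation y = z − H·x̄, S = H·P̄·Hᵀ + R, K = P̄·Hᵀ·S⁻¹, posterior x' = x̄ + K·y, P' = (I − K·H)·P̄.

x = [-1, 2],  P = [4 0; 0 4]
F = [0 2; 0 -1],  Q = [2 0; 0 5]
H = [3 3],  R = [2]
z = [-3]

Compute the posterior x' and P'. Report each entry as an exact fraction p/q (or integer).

x' = [134/101, -229/101]
P' = [918/101 -898/101; -898/101 900/101]

x̄ = F·x = [4, -2]
P̄ = F·P·Fᵀ + Q = [18 -8; -8 9]
y = z − H·x̄ = [-9]
S = H·P̄·Hᵀ + R = [101]
K = P̄·Hᵀ·S⁻¹ = [30/101; 3/101]
x' = x̄ + K·y = [134/101, -229/101]
P' = (I − K·H)·P̄ = [918/101 -898/101; -898/101 900/101]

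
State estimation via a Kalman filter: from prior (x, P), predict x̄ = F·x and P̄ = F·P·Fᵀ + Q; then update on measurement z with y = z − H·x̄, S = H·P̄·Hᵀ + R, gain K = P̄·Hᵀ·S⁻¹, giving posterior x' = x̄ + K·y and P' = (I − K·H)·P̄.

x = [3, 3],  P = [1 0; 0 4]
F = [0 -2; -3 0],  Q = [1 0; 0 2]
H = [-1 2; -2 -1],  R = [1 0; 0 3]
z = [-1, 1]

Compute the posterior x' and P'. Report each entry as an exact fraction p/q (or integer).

x̄ = F·x = [-6, -9]
P̄ = F·P·Fᵀ + Q = [17 0; 0 11]
y = z − H·x̄ = [11, -20]
S = H·P̄·Hᵀ + R = [62 12; 12 82]
K = P̄·Hᵀ·S⁻¹ = [-493/2470 -476/1235; 484/1235 -473/2470]
x' = x̄ + K·y = [-1203/2470, -1061/1235]
P' = (I − K·H)·P̄ = [1241/2470 187/1235; 187/1235 671/2470]

x' = [-1203/2470, -1061/1235]
P' = [1241/2470 187/1235; 187/1235 671/2470]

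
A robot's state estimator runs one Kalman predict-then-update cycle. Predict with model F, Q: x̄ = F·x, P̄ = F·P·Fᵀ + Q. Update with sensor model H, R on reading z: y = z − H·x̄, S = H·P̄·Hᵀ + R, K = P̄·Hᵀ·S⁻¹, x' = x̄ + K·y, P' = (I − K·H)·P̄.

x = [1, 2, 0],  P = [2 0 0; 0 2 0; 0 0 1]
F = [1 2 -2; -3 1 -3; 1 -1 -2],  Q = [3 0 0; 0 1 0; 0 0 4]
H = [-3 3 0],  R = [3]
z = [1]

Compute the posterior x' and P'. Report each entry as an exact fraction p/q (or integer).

x' = [343/118, 188/59, -97/59]
P' = [1499/118 743/59 40/59; 743/59 756/59 38/59; 40/59 38/59 684/59]

x̄ = F·x = [5, -1, -1]
P̄ = F·P·Fᵀ + Q = [17 4 2; 4 30 -2; 2 -2 12]
y = z − H·x̄ = [19]
S = H·P̄·Hᵀ + R = [354]
K = P̄·Hᵀ·S⁻¹ = [-13/118; 13/59; -2/59]
x' = x̄ + K·y = [343/118, 188/59, -97/59]
P' = (I − K·H)·P̄ = [1499/118 743/59 40/59; 743/59 756/59 38/59; 40/59 38/59 684/59]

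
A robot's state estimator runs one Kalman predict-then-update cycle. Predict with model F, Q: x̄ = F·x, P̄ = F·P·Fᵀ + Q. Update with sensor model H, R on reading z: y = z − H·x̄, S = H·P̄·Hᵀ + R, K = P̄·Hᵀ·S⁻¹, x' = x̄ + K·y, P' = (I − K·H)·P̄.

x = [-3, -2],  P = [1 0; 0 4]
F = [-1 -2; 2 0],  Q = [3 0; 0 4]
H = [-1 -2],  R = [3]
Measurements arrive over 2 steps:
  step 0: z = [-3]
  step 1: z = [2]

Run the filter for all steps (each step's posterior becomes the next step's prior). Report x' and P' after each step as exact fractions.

step 0: x' = [457/47, -170/47], P' = [684/47 -318/47; -318/47 180/47]
step 1: x' = [-32301/11726, 3566/5863], P' = [67971/11726 -16932/5863; -16932/5863 12780/5863]

step 0: x̄ = F·x = [7, -6]
step 0: P̄ = F·P·Fᵀ + Q = [20 -2; -2 8]
step 0: y = z − H·x̄ = [-8]
step 0: S = H·P̄·Hᵀ + R = [47]
step 0: K = P̄·Hᵀ·S⁻¹ = [-16/47; -14/47]
step 0: x' = x̄ + K·y = [457/47, -170/47]
step 0: P' = (I − K·H)·P̄ = [684/47 -318/47; -318/47 180/47]
step 1: x̄ = F·x = [-117/47, 914/47]
step 1: P̄ = F·P·Fᵀ + Q = [273/47 -96/47; -96/47 2924/47]
step 1: y = z − H·x̄ = [1805/47]
step 1: S = H·P̄·Hᵀ + R = [11726/47]
step 1: K = P̄·Hᵀ·S⁻¹ = [-81/11726; -2876/5863]
step 1: x' = x̄ + K·y = [-32301/11726, 3566/5863]
step 1: P' = (I − K·H)·P̄ = [67971/11726 -16932/5863; -16932/5863 12780/5863]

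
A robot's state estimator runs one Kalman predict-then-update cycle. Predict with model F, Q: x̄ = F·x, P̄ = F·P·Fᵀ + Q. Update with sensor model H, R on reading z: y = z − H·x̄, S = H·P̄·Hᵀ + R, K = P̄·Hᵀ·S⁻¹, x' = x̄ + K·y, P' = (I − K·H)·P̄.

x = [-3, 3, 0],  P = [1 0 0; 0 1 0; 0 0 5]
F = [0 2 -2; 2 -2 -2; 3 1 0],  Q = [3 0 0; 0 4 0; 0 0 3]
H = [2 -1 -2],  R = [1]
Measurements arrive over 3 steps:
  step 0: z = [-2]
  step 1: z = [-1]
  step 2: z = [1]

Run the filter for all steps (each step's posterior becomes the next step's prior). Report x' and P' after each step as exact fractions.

step 0: x' = [-518/129, -1244/129, 214/129], P' = [2327/129 2336/129 1142/129; 2336/129 4064/129 308/129; 1142/129 308/129 1001/129]
step 1: x' = [-739842/34603, 844024/103809, -2589068/103809], P' = [4334881/34603 -2090732/34603 5377832/34603; -2090732/34603 3761204/103809 -8153938/103809; 5377832/34603 -8153938/103809 20229710/103809]
step 2: x' = [-9474725970/2024561141, 2187298008/2024561141, -11593758860/2024561141], P' = [42293367539/2024561141 -14654725360/2024561141 49336745392/2024561141; -14654725360/2024561141 18651371256/2024561141 -23939423330/2024561141; 49336745392/2024561141 -23939423330/2024561141 61508092734/2024561141]

step 0: x̄ = F·x = [6, -12, -6]
step 0: P̄ = F·P·Fᵀ + Q = [27 16 2; 16 32 4; 2 4 13]
step 0: y = z − H·x̄ = [-38]
step 0: S = H·P̄·Hᵀ + R = [129]
step 0: K = P̄·Hᵀ·S⁻¹ = [34/129; -8/129; -26/129]
step 0: x' = x̄ + K·y = [-518/129, -1244/129, 214/129]
step 0: P' = (I − K·H)·P̄ = [2327/129 2336/129 1142/129; 2336/129 4064/129 308/129; 1142/129 308/129 1001/129]
step 1: x̄ = F·x = [-972/43, 1024/129, -2798/129]
step 1: P̄ = F·P·Fᵀ + Q = [6061/43 -2492/43 4892/43; -2492/43 4724/129 -10978/129; 4892/43 -10978/129 39410/129]
step 1: y = z − H·x̄ = [377/43]
step 1: S = H·P̄·Hᵀ + R = [34603/43]
step 1: K = P̄·Hᵀ·S⁻¹ = [4830/34603; 760/34603; -12830/34603]
step 1: x' = x̄ + K·y = [-739842/34603, 844024/103809, -2589068/103809]
step 1: P' = (I − K·H)·P̄ = [4334881/34603 -2090732/34603 5377832/34603; -2090732/34603 3761204/103809 -8153938/103809; 5377832/34603 -8153938/103809 20229710/103809]
step 2: x̄ = F·x = [2288728/34603, -948964/103809, -5814554/103809]
step 2: P̄ = F·P·Fᵀ + Q = [53835529/34603 -7916248/34603 -36867956/34603; -7916248/34603 4275560/103809 15101134/103809; -36867956/34603 15101134/103809 83481242/103809]
step 2: y = z − H·x̄ = [-26206631/103809]
step 2: S = H·P̄·Hᵀ + R = [2024561141/103809]
step 2: K = P̄·Hᵀ·S⁻¹ = [567969654/2024561141; -81975316/2024561141; -403271354/2024561141]
step 2: x' = x̄ + K·y = [-9474725970/2024561141, 2187298008/2024561141, -11593758860/2024561141]
step 2: P' = (I − K·H)·P̄ = [42293367539/2024561141 -14654725360/2024561141 49336745392/2024561141; -14654725360/2024561141 18651371256/2024561141 -23939423330/2024561141; 49336745392/2024561141 -23939423330/2024561141 61508092734/2024561141]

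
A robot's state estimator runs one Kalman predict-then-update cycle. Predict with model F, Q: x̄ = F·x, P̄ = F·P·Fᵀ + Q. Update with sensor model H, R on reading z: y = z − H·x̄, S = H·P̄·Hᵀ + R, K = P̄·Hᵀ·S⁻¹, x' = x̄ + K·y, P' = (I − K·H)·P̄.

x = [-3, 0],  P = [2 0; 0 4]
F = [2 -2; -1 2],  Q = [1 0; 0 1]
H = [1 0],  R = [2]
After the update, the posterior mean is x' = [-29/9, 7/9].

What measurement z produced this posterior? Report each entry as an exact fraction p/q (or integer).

x̄ = F·x = [-6, 3]
P̄ = F·P·Fᵀ + Q = [25 -20; -20 19]
S = H·P̄·Hᵀ + R = [27]
K = P̄·Hᵀ·S⁻¹ = [25/27; -20/27]
x' − x̄ = [25/9, -20/9] = K·y
y = (KᵀK)⁻¹·Kᵀ·(x' − x̄) = [3]
z = y + H·x̄ = [3] + [-6] = [-3]

z = [-3]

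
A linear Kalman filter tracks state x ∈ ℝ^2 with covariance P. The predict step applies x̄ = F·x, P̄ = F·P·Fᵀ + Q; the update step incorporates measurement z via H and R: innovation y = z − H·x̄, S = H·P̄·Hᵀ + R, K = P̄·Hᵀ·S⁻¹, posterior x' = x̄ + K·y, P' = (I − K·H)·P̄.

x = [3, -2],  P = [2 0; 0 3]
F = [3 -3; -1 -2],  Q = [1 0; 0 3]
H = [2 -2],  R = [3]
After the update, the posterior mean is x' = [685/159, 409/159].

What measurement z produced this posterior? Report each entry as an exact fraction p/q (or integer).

x̄ = F·x = [15, 1]
P̄ = F·P·Fᵀ + Q = [46 12; 12 17]
S = H·P̄·Hᵀ + R = [159]
K = P̄·Hᵀ·S⁻¹ = [68/159; -10/159]
x' − x̄ = [-1700/159, 250/159] = K·y
y = (KᵀK)⁻¹·Kᵀ·(x' − x̄) = [-25]
z = y + H·x̄ = [-25] + [28] = [3]

z = [3]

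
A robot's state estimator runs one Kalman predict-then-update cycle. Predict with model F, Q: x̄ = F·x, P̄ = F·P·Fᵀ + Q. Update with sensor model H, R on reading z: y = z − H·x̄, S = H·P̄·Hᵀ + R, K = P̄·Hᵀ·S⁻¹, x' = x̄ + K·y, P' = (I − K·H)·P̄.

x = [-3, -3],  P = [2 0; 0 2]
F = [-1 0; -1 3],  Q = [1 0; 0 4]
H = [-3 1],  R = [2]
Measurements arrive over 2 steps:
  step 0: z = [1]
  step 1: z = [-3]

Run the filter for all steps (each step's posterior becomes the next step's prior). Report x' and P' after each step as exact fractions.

step 0: x' = [11/41, 42/41], P' = [74/41 208/41; 208/41 660/41]
step 1: x' = [3408/9347, -17275/9347], P' = [6680/9347 18250/9347; 18250/9347 67910/9347]

step 0: x̄ = F·x = [3, -6]
step 0: P̄ = F·P·Fᵀ + Q = [3 2; 2 24]
step 0: y = z − H·x̄ = [16]
step 0: S = H·P̄·Hᵀ + R = [41]
step 0: K = P̄·Hᵀ·S⁻¹ = [-7/41; 18/41]
step 0: x' = x̄ + K·y = [11/41, 42/41]
step 0: P' = (I − K·H)·P̄ = [74/41 208/41; 208/41 660/41]
step 1: x̄ = F·x = [-11/41, 115/41]
step 1: P̄ = F·P·Fᵀ + Q = [115/41 -550/41; -550/41 4930/41]
step 1: y = z − H·x̄ = [-271/41]
step 1: S = H·P̄·Hᵀ + R = [9347/41]
step 1: K = P̄·Hᵀ·S⁻¹ = [-895/9347; 6580/9347]
step 1: x' = x̄ + K·y = [3408/9347, -17275/9347]
step 1: P' = (I − K·H)·P̄ = [6680/9347 18250/9347; 18250/9347 67910/9347]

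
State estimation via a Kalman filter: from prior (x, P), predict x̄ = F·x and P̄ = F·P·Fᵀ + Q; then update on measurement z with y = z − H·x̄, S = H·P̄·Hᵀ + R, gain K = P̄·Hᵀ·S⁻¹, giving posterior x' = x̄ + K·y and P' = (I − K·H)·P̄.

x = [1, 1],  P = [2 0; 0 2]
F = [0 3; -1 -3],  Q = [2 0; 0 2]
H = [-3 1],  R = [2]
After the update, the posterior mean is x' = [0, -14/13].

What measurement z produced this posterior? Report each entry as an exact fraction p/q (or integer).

x̄ = F·x = [3, -4]
P̄ = F·P·Fᵀ + Q = [20 -18; -18 22]
S = H·P̄·Hᵀ + R = [312]
K = P̄·Hᵀ·S⁻¹ = [-1/4; 19/78]
x' − x̄ = [-3, 38/13] = K·y
y = (KᵀK)⁻¹·Kᵀ·(x' − x̄) = [12]
z = y + H·x̄ = [12] + [-13] = [-1]

z = [-1]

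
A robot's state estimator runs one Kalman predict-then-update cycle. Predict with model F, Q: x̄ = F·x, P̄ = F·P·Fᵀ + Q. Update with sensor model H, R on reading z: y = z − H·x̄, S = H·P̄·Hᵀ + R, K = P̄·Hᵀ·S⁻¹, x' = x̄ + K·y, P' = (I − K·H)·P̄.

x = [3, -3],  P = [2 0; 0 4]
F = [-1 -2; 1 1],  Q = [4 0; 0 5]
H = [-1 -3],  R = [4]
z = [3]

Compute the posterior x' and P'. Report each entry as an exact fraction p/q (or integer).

x' = [243/65, -138/65]
P' = [1366/65 -466/65; -466/65 186/65]

x̄ = F·x = [3, 0]
P̄ = F·P·Fᵀ + Q = [22 -10; -10 11]
y = z − H·x̄ = [6]
S = H·P̄·Hᵀ + R = [65]
K = P̄·Hᵀ·S⁻¹ = [8/65; -23/65]
x' = x̄ + K·y = [243/65, -138/65]
P' = (I − K·H)·P̄ = [1366/65 -466/65; -466/65 186/65]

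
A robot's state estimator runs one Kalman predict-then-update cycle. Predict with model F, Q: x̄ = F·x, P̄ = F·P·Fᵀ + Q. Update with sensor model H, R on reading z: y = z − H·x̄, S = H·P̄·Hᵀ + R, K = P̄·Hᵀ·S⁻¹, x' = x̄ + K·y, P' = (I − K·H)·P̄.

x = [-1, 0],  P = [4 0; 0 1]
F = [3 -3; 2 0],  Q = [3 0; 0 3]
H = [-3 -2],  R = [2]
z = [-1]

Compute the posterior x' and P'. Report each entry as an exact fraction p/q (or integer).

x̄ = F·x = [-3, -2]
P̄ = F·P·Fᵀ + Q = [48 24; 24 19]
y = z − H·x̄ = [-14]
S = H·P̄·Hᵀ + R = [798]
K = P̄·Hᵀ·S⁻¹ = [-32/133; -55/399]
x' = x̄ + K·y = [7/19, -4/57]
P' = (I − K·H)·P̄ = [240/133 -328/133; -328/133 1531/399]

x' = [7/19, -4/57]
P' = [240/133 -328/133; -328/133 1531/399]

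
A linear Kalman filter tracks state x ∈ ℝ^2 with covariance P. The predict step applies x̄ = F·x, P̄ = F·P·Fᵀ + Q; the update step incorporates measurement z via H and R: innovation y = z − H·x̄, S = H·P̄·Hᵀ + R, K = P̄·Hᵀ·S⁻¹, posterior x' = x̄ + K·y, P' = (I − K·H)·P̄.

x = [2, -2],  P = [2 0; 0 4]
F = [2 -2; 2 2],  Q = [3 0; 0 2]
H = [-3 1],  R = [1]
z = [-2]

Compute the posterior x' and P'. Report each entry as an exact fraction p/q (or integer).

x' = [293/159, 550/159]
P' = [665/318 953/159; 953/159 2884/159]

x̄ = F·x = [8, 0]
P̄ = F·P·Fᵀ + Q = [27 -8; -8 26]
y = z − H·x̄ = [22]
S = H·P̄·Hᵀ + R = [318]
K = P̄·Hᵀ·S⁻¹ = [-89/318; 25/159]
x' = x̄ + K·y = [293/159, 550/159]
P' = (I − K·H)·P̄ = [665/318 953/159; 953/159 2884/159]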